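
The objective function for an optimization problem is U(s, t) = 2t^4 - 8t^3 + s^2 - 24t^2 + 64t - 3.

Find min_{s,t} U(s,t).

U(s,t) separates as P(s) + Q(t) − 3, so its minimum is min P + min Q − 3.
P'(s) = 2s vanishes at s ∈ {0}; Q'(t) = 8(t - 4)(t - 1)(t + 2) vanishes at t ∈ {-2, 1, 4}.
Local minima of P (where P''>0): P(0)=0. Local minima of Q: Q(-2)=-128, Q(4)=-128.
So the global minimum of U is P(0) + Q(-2) − 3 = 0 − 128 − 3 = -131, attained at (0, -2).

-131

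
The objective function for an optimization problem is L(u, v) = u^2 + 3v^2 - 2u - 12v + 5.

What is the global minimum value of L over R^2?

-8

L(u,v) separates as P(u) + Q(v) + 5, so its minimum is min P + min Q + 5.
P'(u) = 2u - 2 vanishes at u ∈ {1}; Q'(v) = 6v - 12 vanishes at v ∈ {2}.
Local minima of P (where P''>0): P(1)=-1. Local minima of Q: Q(2)=-12.
So the global minimum of L is P(1) + Q(2) + 5 = -1 − 12 + 5 = -8, attained at (1, 2).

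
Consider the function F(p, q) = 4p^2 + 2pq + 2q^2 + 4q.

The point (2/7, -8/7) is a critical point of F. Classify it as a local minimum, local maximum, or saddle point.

local minimum

The Hessian of F is constant: H = [[8, 2], [2, 4]].
det(H) = 8·4 − 2² = 28.
det(H) > 0 and tr(H) = 12 > 0, so H is positive definite and the point is a local minimum.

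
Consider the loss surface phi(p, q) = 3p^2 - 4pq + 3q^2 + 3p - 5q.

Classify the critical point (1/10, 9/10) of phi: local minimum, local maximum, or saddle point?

The Hessian of phi is constant: H = [[6, -4], [-4, 6]].
det(H) = 6·6 − (-4)² = 20.
det(H) > 0 and tr(H) = 12 > 0, so H is positive definite and the point is a local minimum.

local minimum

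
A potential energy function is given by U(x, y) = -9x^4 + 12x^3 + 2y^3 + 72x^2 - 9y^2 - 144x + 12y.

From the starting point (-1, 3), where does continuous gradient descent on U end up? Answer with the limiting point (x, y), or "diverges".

(1, 2)

U is separable, so gradient descent decouples: x follows -∂U/∂x, y follows -∂U/∂y.
∂U/∂x = -36(x - 2)(x - 1)(x + 2); at x=-1 this is -216, so x increases.
∂U/∂y = 6(y - 2)(y - 1); at y=3 this is 12, so y decreases.
x converges to its nearest critical value 1 (a local min of the x-part); y converges to 2. The iterate converges to (1, 2).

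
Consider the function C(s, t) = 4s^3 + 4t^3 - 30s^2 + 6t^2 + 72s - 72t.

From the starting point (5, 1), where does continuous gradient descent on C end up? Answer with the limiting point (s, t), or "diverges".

C is separable, so gradient descent decouples: s follows -∂C/∂s, t follows -∂C/∂t.
∂C/∂s = 12(s - 3)(s - 2); at s=5 this is 72, so s decreases.
∂C/∂t = 12(t - 2)(t + 3); at t=1 this is -48, so t increases.
s converges to its nearest critical value 3 (a local min of the s-part); t converges to 2. The iterate converges to (3, 2).

(3, 2)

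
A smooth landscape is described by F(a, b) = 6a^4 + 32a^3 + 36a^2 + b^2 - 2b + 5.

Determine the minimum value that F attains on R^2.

F(a,b) separates as P(a) + Q(b) + 5, so its minimum is min P + min Q + 5.
P'(a) = 24a(a + 1)(a + 3) vanishes at a ∈ {-3, -1, 0}; Q'(b) = 2b - 2 vanishes at b ∈ {1}.
Local minima of P (where P''>0): P(-3)=-54, P(0)=0. Local minima of Q: Q(1)=-1.
So the global minimum of F is P(-3) + Q(1) + 5 = -54 − 1 + 5 = -50, attained at (-3, 1).

-50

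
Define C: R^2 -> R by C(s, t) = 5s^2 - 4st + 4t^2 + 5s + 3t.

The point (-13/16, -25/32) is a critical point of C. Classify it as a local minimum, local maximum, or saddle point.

local minimum

The Hessian of C is constant: H = [[10, -4], [-4, 8]].
det(H) = 10·8 − (-4)² = 64.
det(H) > 0 and tr(H) = 18 > 0, so H is positive definite and the point is a local minimum.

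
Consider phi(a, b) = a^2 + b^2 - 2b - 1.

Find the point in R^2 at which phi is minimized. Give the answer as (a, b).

(0, 1)

phi(a,b) separates as P(a) + Q(b) − 1, so its minimum is min P + min Q − 1.
P'(a) = 2a vanishes at a ∈ {0}; Q'(b) = 2b - 2 vanishes at b ∈ {1}.
Local minima of P (where P''>0): P(0)=0. Local minima of Q: Q(1)=-1.
So the global minimum of phi is P(0) + Q(1) − 1 = 0 − 1 − 1 = -2, attained at (0, 1).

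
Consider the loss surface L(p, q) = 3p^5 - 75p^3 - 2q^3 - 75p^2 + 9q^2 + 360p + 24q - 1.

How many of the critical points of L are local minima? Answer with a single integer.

L separates as a function of p plus a function of q, so ∇L=0 decouples.
∂L/∂p = 15(p - 4)(p - 1)(p + 2)(p + 3) = 0 at p ∈ {-3, -2, 1, 4}; ∂L/∂q = -6(q - 4)(q + 1) = 0 at q ∈ {-1, 4}.
The Hessian is diagonal: diag(L_pp, L_qq). Second derivatives: L_pp(-3)=-420, L_pp(-2)=270, L_pp(1)=-540, L_pp(4)=1890; L_qq(-1)=30, L_qq(4)=-30.
Local minima occur where both diagonal entries positive: (-2, -1), (4, -1). Count: 2.

2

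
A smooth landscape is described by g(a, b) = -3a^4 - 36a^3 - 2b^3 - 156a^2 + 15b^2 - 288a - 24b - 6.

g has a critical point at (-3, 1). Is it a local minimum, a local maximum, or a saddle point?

The mixed partial ∂²g/∂a∂b is 0, so the Hessian at any point is diag(g_aa, g_bb) = diag(-12(3a^2 + 18a + 26), 6(-2b + 5)).
At (-3, 1): H = diag(12, 18).
Both eigenvalues are positive, so H is positive definite: a local minimum.

local minimum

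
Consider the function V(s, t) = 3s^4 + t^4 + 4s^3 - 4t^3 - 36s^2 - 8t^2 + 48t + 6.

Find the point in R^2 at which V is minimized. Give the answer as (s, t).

V(s,t) separates as P(s) + Q(t) + 6, so its minimum is min P + min Q + 6.
P'(s) = 12s(s - 2)(s + 3) vanishes at s ∈ {-3, 0, 2}; Q'(t) = 4(t - 3)(t - 2)(t + 2) vanishes at t ∈ {-2, 2, 3}.
Local minima of P (where P''>0): P(-3)=-189, P(2)=-64. Local minima of Q: Q(-2)=-80, Q(3)=45.
So the global minimum of V is P(-3) + Q(-2) + 6 = -189 − 80 + 6 = -263, attained at (-3, -2).

(-3, -2)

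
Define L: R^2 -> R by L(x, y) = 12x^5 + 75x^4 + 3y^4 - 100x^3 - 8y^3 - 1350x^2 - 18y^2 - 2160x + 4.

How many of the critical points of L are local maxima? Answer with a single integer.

L separates as a function of x plus a function of y, so ∇L=0 decouples.
∂L/∂x = 60(x - 3)(x + 1)(x + 3)(x + 4) = 0 at x ∈ {-4, -3, -1, 3}; ∂L/∂y = 12y(y - 3)(y + 1) = 0 at y ∈ {-1, 0, 3}.
The Hessian is diagonal: diag(L_xx, L_yy). Second derivatives: L_xx(-4)=-1260, L_xx(-3)=720, L_xx(-1)=-1440, L_xx(3)=10080; L_yy(-1)=48, L_yy(0)=-36, L_yy(3)=144.
Local maxima occur where both diagonal entries negative: (-4, 0), (-1, 0). Count: 2.

2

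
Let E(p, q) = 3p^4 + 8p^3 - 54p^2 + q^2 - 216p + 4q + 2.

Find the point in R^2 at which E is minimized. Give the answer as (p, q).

E(p,q) separates as A(p) + B(q) + 2, so its minimum is min A + min B + 2.
A'(p) = 12(p - 3)(p + 2)(p + 3) vanishes at p ∈ {-3, -2, 3}; B'(q) = 2q + 4 vanishes at q ∈ {-2}.
Local minima of A (where A''>0): A(-3)=189, A(3)=-675. Local minima of B: B(-2)=-4.
So the global minimum of E is A(3) + B(-2) + 2 = -675 − 4 + 2 = -677, attained at (3, -2).

(3, -2)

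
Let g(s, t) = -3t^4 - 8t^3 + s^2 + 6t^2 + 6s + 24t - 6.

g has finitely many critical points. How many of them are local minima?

g separates as a function of s plus a function of t, so ∇g=0 decouples.
∂g/∂s = 2(s + 3) = 0 at s ∈ {-3}; ∂g/∂t = -12(t - 1)(t + 1)(t + 2) = 0 at t ∈ {-2, -1, 1}.
The Hessian is diagonal: diag(g_ss, g_tt). Second derivatives: g_ss(-3)=2; g_tt(-2)=-36, g_tt(-1)=24, g_tt(1)=-72.
Local minima occur where both diagonal entries positive: (-3, -1). Count: 1.

1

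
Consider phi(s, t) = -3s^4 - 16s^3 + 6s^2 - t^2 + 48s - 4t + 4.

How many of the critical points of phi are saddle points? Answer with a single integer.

1

phi separates as a function of s plus a function of t, so ∇phi=0 decouples.
∂phi/∂s = -12(s - 1)(s + 1)(s + 4) = 0 at s ∈ {-4, -1, 1}; ∂phi/∂t = -2(t + 2) = 0 at t ∈ {-2}.
The Hessian is diagonal: diag(phi_ss, phi_tt). Second derivatives: phi_ss(-4)=-180, phi_ss(-1)=72, phi_ss(1)=-120; phi_tt(-2)=-2.
Saddle points occur where the two diagonal entries have opposite signs: (-1, -2). Count: 1.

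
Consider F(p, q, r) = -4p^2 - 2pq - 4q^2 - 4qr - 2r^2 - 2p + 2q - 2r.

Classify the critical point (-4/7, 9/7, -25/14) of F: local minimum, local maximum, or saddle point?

The Hessian is constant: H = [[-8, -2, 0], [-2, -8, -4], [0, -4, -4]].
Leading principal minors: Δ₁ = -8, Δ₂ = 60, Δ₃ = -112.
The minors alternate sign starting negative (−, +, −), so H is negative definite: a local maximum.

local maximum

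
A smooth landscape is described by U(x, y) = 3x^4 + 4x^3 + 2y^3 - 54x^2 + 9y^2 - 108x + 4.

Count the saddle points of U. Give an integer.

3

U separates as a function of x plus a function of y, so ∇U=0 decouples.
∂U/∂x = 12(x - 3)(x + 1)(x + 3) = 0 at x ∈ {-3, -1, 3}; ∂U/∂y = 6y(y + 3) = 0 at y ∈ {-3, 0}.
The Hessian is diagonal: diag(U_xx, U_yy). Second derivatives: U_xx(-3)=144, U_xx(-1)=-96, U_xx(3)=288; U_yy(-3)=-18, U_yy(0)=18.
Saddle points occur where the two diagonal entries have opposite signs: (-3, -3), (-1, 0), (3, -3). Count: 3.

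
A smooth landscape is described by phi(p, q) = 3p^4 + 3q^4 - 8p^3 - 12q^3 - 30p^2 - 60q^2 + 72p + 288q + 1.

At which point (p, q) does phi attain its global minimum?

(-2, -3)

phi(p,q) separates as A(p) + B(q) + 1, so its minimum is min A + min B + 1.
A'(p) = 12(p - 3)(p - 1)(p + 2) vanishes at p ∈ {-2, 1, 3}; B'(q) = 12(q - 4)(q - 2)(q + 3) vanishes at q ∈ {-3, 2, 4}.
Local minima of A (where A''>0): A(-2)=-152, A(3)=-27. Local minima of B: B(-3)=-837, B(4)=192.
So the global minimum of phi is A(-2) + B(-3) + 1 = -152 − 837 + 1 = -988, attained at (-2, -3).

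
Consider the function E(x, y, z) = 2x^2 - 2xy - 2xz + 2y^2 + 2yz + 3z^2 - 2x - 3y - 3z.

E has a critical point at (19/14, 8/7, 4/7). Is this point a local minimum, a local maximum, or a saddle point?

The Hessian is constant: H = [[4, -2, -2], [-2, 4, 2], [-2, 2, 6]].
Leading principal minors: Δ₁ = 4, Δ₂ = 12, Δ₃ = 56.
All leading minors are positive, so H is positive definite: a local minimum.

local minimum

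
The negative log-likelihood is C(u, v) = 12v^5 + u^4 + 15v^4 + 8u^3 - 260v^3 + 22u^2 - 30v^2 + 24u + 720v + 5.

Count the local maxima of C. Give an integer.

C separates as a function of u plus a function of v, so ∇C=0 decouples.
∂C/∂u = 4(u + 1)(u + 2)(u + 3) = 0 at u ∈ {-3, -2, -1}; ∂C/∂v = 60(v - 3)(v - 1)(v + 1)(v + 4) = 0 at v ∈ {-4, -1, 1, 3}.
The Hessian is diagonal: diag(C_uu, C_vv). Second derivatives: C_uu(-3)=8, C_uu(-2)=-4, C_uu(-1)=8; C_vv(-4)=-6300, C_vv(-1)=1440, C_vv(1)=-1200, C_vv(3)=3360.
Local maxima occur where both diagonal entries negative: (-2, -4), (-2, 1). Count: 2.

2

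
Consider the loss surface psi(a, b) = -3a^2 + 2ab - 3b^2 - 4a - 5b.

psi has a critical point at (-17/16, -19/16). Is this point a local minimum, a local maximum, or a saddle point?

local maximum

The Hessian of psi is constant: H = [[-6, 2], [2, -6]].
det(H) = (-6)·(-6) − 2² = 32.
det(H) > 0 and tr(H) = -12 < 0, so H is negative definite and the point is a local maximum.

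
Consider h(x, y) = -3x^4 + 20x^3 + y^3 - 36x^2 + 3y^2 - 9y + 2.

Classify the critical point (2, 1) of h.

local minimum

The mixed partial ∂²h/∂x∂y is 0, so the Hessian at any point is diag(h_xx, h_yy) = diag(12(-3x^2 + 10x - 6), 6(y + 1)).
At (2, 1): H = diag(24, 12).
Both eigenvalues are positive, so H is positive definite: a local minimum.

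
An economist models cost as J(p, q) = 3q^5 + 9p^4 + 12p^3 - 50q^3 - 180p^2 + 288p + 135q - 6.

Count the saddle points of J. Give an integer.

J separates as a function of p plus a function of q, so ∇J=0 decouples.
∂J/∂p = 36(p - 2)(p - 1)(p + 4) = 0 at p ∈ {-4, 1, 2}; ∂J/∂q = 15(q - 3)(q - 1)(q + 1)(q + 3) = 0 at q ∈ {-3, -1, 1, 3}.
The Hessian is diagonal: diag(J_pp, J_qq). Second derivatives: J_pp(-4)=1080, J_pp(1)=-180, J_pp(2)=216; J_qq(-3)=-720, J_qq(-1)=240, J_qq(1)=-240, J_qq(3)=720.
Saddle points occur where the two diagonal entries have opposite signs: (-4, -3), (-4, 1), (1, -1), (1, 3), (2, -3), (2, 1). Count: 6.

6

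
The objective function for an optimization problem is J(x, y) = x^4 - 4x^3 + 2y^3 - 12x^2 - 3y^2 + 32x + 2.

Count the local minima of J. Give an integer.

J separates as a function of x plus a function of y, so ∇J=0 decouples.
∂J/∂x = 4(x - 4)(x - 1)(x + 2) = 0 at x ∈ {-2, 1, 4}; ∂J/∂y = 6y(y - 1) = 0 at y ∈ {0, 1}.
The Hessian is diagonal: diag(J_xx, J_yy). Second derivatives: J_xx(-2)=72, J_xx(1)=-36, J_xx(4)=72; J_yy(0)=-6, J_yy(1)=6.
Local minima occur where both diagonal entries positive: (-2, 1), (4, 1). Count: 2.

2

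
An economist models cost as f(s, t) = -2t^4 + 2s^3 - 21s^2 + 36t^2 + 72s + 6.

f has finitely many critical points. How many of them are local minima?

1

f separates as a function of s plus a function of t, so ∇f=0 decouples.
∂f/∂s = 6(s - 4)(s - 3) = 0 at s ∈ {3, 4}; ∂f/∂t = -8t(t - 3)(t + 3) = 0 at t ∈ {-3, 0, 3}.
The Hessian is diagonal: diag(f_ss, f_tt). Second derivatives: f_ss(3)=-6, f_ss(4)=6; f_tt(-3)=-144, f_tt(0)=72, f_tt(3)=-144.
Local minima occur where both diagonal entries positive: (4, 0). Count: 1.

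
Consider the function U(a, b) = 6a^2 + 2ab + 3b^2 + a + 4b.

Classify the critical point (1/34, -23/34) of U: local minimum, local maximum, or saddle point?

local minimum

The Hessian of U is constant: H = [[12, 2], [2, 6]].
det(H) = 12·6 − 2² = 68.
det(H) > 0 and tr(H) = 18 > 0, so H is positive definite and the point is a local minimum.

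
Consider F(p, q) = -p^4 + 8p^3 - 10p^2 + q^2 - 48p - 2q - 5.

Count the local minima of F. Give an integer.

F separates as a function of p plus a function of q, so ∇F=0 decouples.
∂F/∂p = -4(p - 4)(p - 3)(p + 1) = 0 at p ∈ {-1, 3, 4}; ∂F/∂q = 2(q - 1) = 0 at q ∈ {1}.
The Hessian is diagonal: diag(F_pp, F_qq). Second derivatives: F_pp(-1)=-80, F_pp(3)=16, F_pp(4)=-20; F_qq(1)=2.
Local minima occur where both diagonal entries positive: (3, 1). Count: 1.

1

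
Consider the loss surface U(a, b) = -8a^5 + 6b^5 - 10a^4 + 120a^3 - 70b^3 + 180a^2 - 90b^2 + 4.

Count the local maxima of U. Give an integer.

4

U separates as a function of a plus a function of b, so ∇U=0 decouples.
∂U/∂a = -40a(a - 3)(a + 1)(a + 3) = 0 at a ∈ {-3, -1, 0, 3}; ∂U/∂b = 30b(b - 3)(b + 1)(b + 2) = 0 at b ∈ {-2, -1, 0, 3}.
The Hessian is diagonal: diag(U_aa, U_bb). Second derivatives: U_aa(-3)=1440, U_aa(-1)=-320, U_aa(0)=360, U_aa(3)=-2880; U_bb(-2)=-300, U_bb(-1)=120, U_bb(0)=-180, U_bb(3)=1800.
Local maxima occur where both diagonal entries negative: (-1, -2), (-1, 0), (3, -2), (3, 0). Count: 4.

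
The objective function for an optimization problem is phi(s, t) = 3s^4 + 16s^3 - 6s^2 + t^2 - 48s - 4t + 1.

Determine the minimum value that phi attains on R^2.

-163

phi(s,t) separates as P(s) + Q(t) + 1, so its minimum is min P + min Q + 1.
P'(s) = 12(s - 1)(s + 1)(s + 4) vanishes at s ∈ {-4, -1, 1}; Q'(t) = 2(t - 2) vanishes at t ∈ {2}.
Local minima of P (where P''>0): P(-4)=-160, P(1)=-35. Local minima of Q: Q(2)=-4.
So the global minimum of phi is P(-4) + Q(2) + 1 = -160 − 4 + 1 = -163, attained at (-4, 2).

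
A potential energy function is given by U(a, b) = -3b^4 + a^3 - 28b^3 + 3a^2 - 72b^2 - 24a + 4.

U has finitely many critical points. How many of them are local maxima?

2

U separates as a function of a plus a function of b, so ∇U=0 decouples.
∂U/∂a = 3(a - 2)(a + 4) = 0 at a ∈ {-4, 2}; ∂U/∂b = -12b(b + 3)(b + 4) = 0 at b ∈ {-4, -3, 0}.
The Hessian is diagonal: diag(U_aa, U_bb). Second derivatives: U_aa(-4)=-18, U_aa(2)=18; U_bb(-4)=-48, U_bb(-3)=36, U_bb(0)=-144.
Local maxima occur where both diagonal entries negative: (-4, -4), (-4, 0). Count: 2.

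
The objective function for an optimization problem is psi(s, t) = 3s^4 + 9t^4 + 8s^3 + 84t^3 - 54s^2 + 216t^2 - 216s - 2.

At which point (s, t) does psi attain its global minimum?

psi(s,t) separates as P(s) + Q(t) − 2, so its minimum is min P + min Q − 2.
P'(s) = 12(s - 3)(s + 2)(s + 3) vanishes at s ∈ {-3, -2, 3}; Q'(t) = 36t(t + 3)(t + 4) vanishes at t ∈ {-4, -3, 0}.
Local minima of P (where P''>0): P(-3)=189, P(3)=-675. Local minima of Q: Q(-4)=384, Q(0)=0.
So the global minimum of psi is P(3) + Q(0) − 2 = -675 + 0 − 2 = -677, attained at (3, 0).

(3, 0)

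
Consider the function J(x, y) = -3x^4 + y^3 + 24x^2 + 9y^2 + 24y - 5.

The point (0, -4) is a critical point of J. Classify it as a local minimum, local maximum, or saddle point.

saddle point

The mixed partial ∂²J/∂x∂y is 0, so the Hessian at any point is diag(J_xx, J_yy) = diag(12(-3x^2 + 4), 6(y + 3)).
At (0, -4): H = diag(48, -6).
The eigenvalues have opposite signs, so H is indefinite: a saddle point.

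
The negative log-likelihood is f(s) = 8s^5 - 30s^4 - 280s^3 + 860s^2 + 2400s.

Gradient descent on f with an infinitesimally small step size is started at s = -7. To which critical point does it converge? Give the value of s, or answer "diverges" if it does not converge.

diverges

f'(s) = 40(s - 5)(s - 3)(s + 1)(s + 4), so f'(-7) = 86400.
Gradient descent moves in the -f' direction, i.e. s is decreasing.
There is no critical point below s=-7, and f' keeps the same sign, so the iterate runs off to −∞.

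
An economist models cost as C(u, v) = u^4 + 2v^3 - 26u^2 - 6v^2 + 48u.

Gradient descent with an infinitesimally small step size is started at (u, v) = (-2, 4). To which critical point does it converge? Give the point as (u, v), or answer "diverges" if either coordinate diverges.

C is separable, so gradient descent decouples: u follows -∂C/∂u, v follows -∂C/∂v.
∂C/∂u = 4(u - 3)(u - 1)(u + 4); at u=-2 this is 120, so u decreases.
∂C/∂v = 6v(v - 2); at v=4 this is 48, so v decreases.
u converges to its nearest critical value -4 (a local min of the u-part); v converges to 2. The iterate converges to (-4, 2).

(-4, 2)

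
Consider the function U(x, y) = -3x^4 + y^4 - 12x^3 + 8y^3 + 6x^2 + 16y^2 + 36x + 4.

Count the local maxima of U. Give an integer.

U separates as a function of x plus a function of y, so ∇U=0 decouples.
∂U/∂x = -12(x - 1)(x + 1)(x + 3) = 0 at x ∈ {-3, -1, 1}; ∂U/∂y = 4y(y + 2)(y + 4) = 0 at y ∈ {-4, -2, 0}.
The Hessian is diagonal: diag(U_xx, U_yy). Second derivatives: U_xx(-3)=-96, U_xx(-1)=48, U_xx(1)=-96; U_yy(-4)=32, U_yy(-2)=-16, U_yy(0)=32.
Local maxima occur where both diagonal entries negative: (-3, -2), (1, -2). Count: 2.

2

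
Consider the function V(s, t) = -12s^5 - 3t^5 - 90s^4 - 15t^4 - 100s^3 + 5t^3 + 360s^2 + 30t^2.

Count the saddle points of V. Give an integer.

V separates as a function of s plus a function of t, so ∇V=0 decouples.
∂V/∂s = -60s(s - 1)(s + 3)(s + 4) = 0 at s ∈ {-4, -3, 0, 1}; ∂V/∂t = -15t(t - 1)(t + 1)(t + 4) = 0 at t ∈ {-4, -1, 0, 1}.
The Hessian is diagonal: diag(V_ss, V_tt). Second derivatives: V_ss(-4)=1200, V_ss(-3)=-720, V_ss(0)=720, V_ss(1)=-1200; V_tt(-4)=900, V_tt(-1)=-90, V_tt(0)=60, V_tt(1)=-150.
Saddle points occur where the two diagonal entries have opposite signs: (-4, -1), (-4, 1), (-3, -4), (-3, 0), (0, -1), (0, 1), (1, -4), (1, 0). Count: 8.

8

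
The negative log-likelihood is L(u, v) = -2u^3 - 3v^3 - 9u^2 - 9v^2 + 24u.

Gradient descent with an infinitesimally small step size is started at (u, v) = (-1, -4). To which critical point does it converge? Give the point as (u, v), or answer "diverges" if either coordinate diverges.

(-4, -2)

L is separable, so gradient descent decouples: u follows -∂L/∂u, v follows -∂L/∂v.
∂L/∂u = -6(u - 1)(u + 4); at u=-1 this is 36, so u decreases.
∂L/∂v = -9v(v + 2); at v=-4 this is -72, so v increases.
u converges to its nearest critical value -4 (a local min of the u-part); v converges to -2. The iterate converges to (-4, -2).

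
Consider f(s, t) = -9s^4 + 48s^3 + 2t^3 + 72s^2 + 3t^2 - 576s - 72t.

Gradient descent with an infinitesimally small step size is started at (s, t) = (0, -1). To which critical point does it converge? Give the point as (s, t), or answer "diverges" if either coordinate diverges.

(2, 3)

f is separable, so gradient descent decouples: s follows -∂f/∂s, t follows -∂f/∂t.
∂f/∂s = -36(s - 4)(s - 2)(s + 2); at s=0 this is -576, so s increases.
∂f/∂t = 6(t - 3)(t + 4); at t=-1 this is -72, so t increases.
s converges to its nearest critical value 2 (a local min of the s-part); t converges to 3. The iterate converges to (2, 3).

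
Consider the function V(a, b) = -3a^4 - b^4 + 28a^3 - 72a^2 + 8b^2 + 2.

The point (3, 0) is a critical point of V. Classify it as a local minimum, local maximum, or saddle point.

The mixed partial ∂²V/∂a∂b is 0, so the Hessian at any point is diag(V_aa, V_bb) = diag(12(-3a^2 + 14a - 12), 4(-3b^2 + 4)).
At (3, 0): H = diag(36, 16).
Both eigenvalues are positive, so H is positive definite: a local minimum.

local minimum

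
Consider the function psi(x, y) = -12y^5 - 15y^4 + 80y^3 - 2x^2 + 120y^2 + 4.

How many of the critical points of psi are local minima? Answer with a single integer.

0

psi separates as a function of x plus a function of y, so ∇psi=0 decouples.
∂psi/∂x = -4x = 0 at x ∈ {0}; ∂psi/∂y = -60y(y - 2)(y + 1)(y + 2) = 0 at y ∈ {-2, -1, 0, 2}.
The Hessian is diagonal: diag(psi_xx, psi_yy). Second derivatives: psi_xx(0)=-4; psi_yy(-2)=480, psi_yy(-1)=-180, psi_yy(0)=240, psi_yy(2)=-1440.
Local minima occur where both diagonal entries positive: none. Count: 0.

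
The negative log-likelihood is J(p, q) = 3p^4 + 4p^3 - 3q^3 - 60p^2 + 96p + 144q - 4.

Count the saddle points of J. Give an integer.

J separates as a function of p plus a function of q, so ∇J=0 decouples.
∂J/∂p = 12(p - 2)(p - 1)(p + 4) = 0 at p ∈ {-4, 1, 2}; ∂J/∂q = -9(q - 4)(q + 4) = 0 at q ∈ {-4, 4}.
The Hessian is diagonal: diag(J_pp, J_qq). Second derivatives: J_pp(-4)=360, J_pp(1)=-60, J_pp(2)=72; J_qq(-4)=72, J_qq(4)=-72.
Saddle points occur where the two diagonal entries have opposite signs: (-4, 4), (1, -4), (2, 4). Count: 3.

3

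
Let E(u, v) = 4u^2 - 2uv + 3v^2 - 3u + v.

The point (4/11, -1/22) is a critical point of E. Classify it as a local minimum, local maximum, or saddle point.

The Hessian of E is constant: H = [[8, -2], [-2, 6]].
det(H) = 8·6 − (-2)² = 44.
det(H) > 0 and tr(H) = 14 > 0, so H is positive definite and the point is a local minimum.

local minimum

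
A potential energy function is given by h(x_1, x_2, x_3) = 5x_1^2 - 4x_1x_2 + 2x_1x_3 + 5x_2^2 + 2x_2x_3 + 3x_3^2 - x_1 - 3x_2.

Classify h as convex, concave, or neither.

convex

h is quadratic, so its Hessian is the constant matrix H = [[10, -4, 2], [-4, 10, 2], [2, 2, 6]].
Leading principal minors: 10, 84, 392.
All positive ⇒ H ≻ 0 ⇒ convex.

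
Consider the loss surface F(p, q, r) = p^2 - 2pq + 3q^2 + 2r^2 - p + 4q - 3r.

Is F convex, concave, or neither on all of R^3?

F is quadratic, so its Hessian is the constant matrix H = [[2, -2, 0], [-2, 6, 0], [0, 0, 4]].
Leading principal minors: 2, 8, 32.
All positive ⇒ H ≻ 0 ⇒ convex.

convex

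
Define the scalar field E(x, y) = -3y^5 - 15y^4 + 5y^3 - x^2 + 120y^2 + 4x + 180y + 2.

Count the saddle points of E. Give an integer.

E separates as a function of x plus a function of y, so ∇E=0 decouples.
∂E/∂x = -2(x - 2) = 0 at x ∈ {2}; ∂E/∂y = -15(y - 2)(y + 1)(y + 2)(y + 3) = 0 at y ∈ {-3, -2, -1, 2}.
The Hessian is diagonal: diag(E_xx, E_yy). Second derivatives: E_xx(2)=-2; E_yy(-3)=150, E_yy(-2)=-60, E_yy(-1)=90, E_yy(2)=-900.
Saddle points occur where the two diagonal entries have opposite signs: (2, -3), (2, -1). Count: 2.

2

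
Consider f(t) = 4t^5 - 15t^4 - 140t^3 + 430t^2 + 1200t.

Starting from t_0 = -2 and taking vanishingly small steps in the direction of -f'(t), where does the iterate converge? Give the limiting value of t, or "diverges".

f'(t) = 20(t - 5)(t - 3)(t + 1)(t + 4), so f'(-2) = -1400.
Gradient descent moves in the -f' direction, i.e. t is increasing.
The nearest critical point in that direction is t = -1, where f'' = 1440 > 0 (a local minimum). The iterate converges there.

-1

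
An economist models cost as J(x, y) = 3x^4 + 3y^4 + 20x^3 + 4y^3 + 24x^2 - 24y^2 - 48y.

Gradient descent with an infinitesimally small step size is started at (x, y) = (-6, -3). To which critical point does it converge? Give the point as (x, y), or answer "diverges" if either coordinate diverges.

(-4, -2)

J is separable, so gradient descent decouples: x follows -∂J/∂x, y follows -∂J/∂y.
∂J/∂x = 12x(x + 1)(x + 4); at x=-6 this is -720, so x increases.
∂J/∂y = 12(y - 2)(y + 1)(y + 2); at y=-3 this is -120, so y increases.
x converges to its nearest critical value -4 (a local min of the x-part); y converges to -2. The iterate converges to (-4, -2).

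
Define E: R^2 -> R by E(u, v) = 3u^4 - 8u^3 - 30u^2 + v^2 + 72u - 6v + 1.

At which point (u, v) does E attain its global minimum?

(-2, 3)

E(u,v) separates as P(u) + Q(v) + 1, so its minimum is min P + min Q + 1.
P'(u) = 12(u - 3)(u - 1)(u + 2) vanishes at u ∈ {-2, 1, 3}; Q'(v) = 2v - 6 vanishes at v ∈ {3}.
Local minima of P (where P''>0): P(-2)=-152, P(3)=-27. Local minima of Q: Q(3)=-9.
So the global minimum of E is P(-2) + Q(3) + 1 = -152 − 9 + 1 = -160, attained at (-2, 3).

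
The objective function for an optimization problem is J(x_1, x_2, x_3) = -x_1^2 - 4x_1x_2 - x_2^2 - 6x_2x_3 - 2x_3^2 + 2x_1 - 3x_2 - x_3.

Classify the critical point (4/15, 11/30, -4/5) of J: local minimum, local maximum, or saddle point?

saddle point

The Hessian is constant: H = [[-2, -4, 0], [-4, -2, -6], [0, -6, -4]].
Leading principal minors: Δ₁ = -2, Δ₂ = -12, Δ₃ = 120.
The minors fit neither the all-positive nor the alternating-sign pattern, so H is indefinite: a saddle point.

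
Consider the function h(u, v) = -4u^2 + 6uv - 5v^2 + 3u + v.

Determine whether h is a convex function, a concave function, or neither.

concave

h is quadratic, so its Hessian is the constant matrix H = [[-8, 6], [6, -10]].
det(H) = 44, tr(H) = -18.
det(H) > 0 and tr(H) < 0, so H is negative definite everywhere: concave.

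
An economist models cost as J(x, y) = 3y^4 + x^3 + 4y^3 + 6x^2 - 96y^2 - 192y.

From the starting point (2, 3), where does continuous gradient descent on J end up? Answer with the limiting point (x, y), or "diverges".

(0, 4)

J is separable, so gradient descent decouples: x follows -∂J/∂x, y follows -∂J/∂y.
∂J/∂x = 3x(x + 4); at x=2 this is 36, so x decreases.
∂J/∂y = 12(y - 4)(y + 1)(y + 4); at y=3 this is -336, so y increases.
x converges to its nearest critical value 0 (a local min of the x-part); y converges to 4. The iterate converges to (0, 4).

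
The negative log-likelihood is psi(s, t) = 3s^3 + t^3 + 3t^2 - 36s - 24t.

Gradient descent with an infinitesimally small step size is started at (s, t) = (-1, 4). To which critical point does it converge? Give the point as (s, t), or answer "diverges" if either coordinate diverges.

psi is separable, so gradient descent decouples: s follows -∂psi/∂s, t follows -∂psi/∂t.
∂psi/∂s = 9(s - 2)(s + 2); at s=-1 this is -27, so s increases.
∂psi/∂t = 3(t - 2)(t + 4); at t=4 this is 48, so t decreases.
s converges to its nearest critical value 2 (a local min of the s-part); t converges to 2. The iterate converges to (2, 2).

(2, 2)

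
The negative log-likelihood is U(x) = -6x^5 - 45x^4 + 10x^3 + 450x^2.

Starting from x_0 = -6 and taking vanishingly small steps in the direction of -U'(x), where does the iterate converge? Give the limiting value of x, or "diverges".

U'(x) = -30x(x - 2)(x + 3)(x + 5), so U'(-6) = -4320.
Gradient descent moves in the -U' direction, i.e. x is increasing.
The nearest critical point in that direction is x = -5, where U'' = 2100 > 0 (a local minimum). The iterate converges there.

-5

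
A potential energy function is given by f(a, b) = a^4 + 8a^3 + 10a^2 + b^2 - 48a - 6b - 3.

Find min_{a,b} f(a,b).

f(a,b) separates as P(a) + Q(b) − 3, so its minimum is min P + min Q − 3.
P'(a) = 4(a - 1)(a + 3)(a + 4) vanishes at a ∈ {-4, -3, 1}; Q'(b) = 2b - 6 vanishes at b ∈ {3}.
Local minima of P (where P''>0): P(-4)=96, P(1)=-29. Local minima of Q: Q(3)=-9.
So the global minimum of f is P(1) + Q(3) − 3 = -29 − 9 − 3 = -41, attained at (1, 3).

-41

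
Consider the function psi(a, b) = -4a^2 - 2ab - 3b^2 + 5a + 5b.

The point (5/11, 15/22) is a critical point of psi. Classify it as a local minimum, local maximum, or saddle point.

local maximum

The Hessian of psi is constant: H = [[-8, -2], [-2, -6]].
det(H) = (-8)·(-6) − (-2)² = 44.
det(H) > 0 and tr(H) = -14 < 0, so H is negative definite and the point is a local maximum.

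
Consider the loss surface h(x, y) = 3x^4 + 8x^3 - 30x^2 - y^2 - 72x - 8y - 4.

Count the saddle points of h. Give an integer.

2

h separates as a function of x plus a function of y, so ∇h=0 decouples.
∂h/∂x = 12(x - 2)(x + 1)(x + 3) = 0 at x ∈ {-3, -1, 2}; ∂h/∂y = -2(y + 4) = 0 at y ∈ {-4}.
The Hessian is diagonal: diag(h_xx, h_yy). Second derivatives: h_xx(-3)=120, h_xx(-1)=-72, h_xx(2)=180; h_yy(-4)=-2.
Saddle points occur where the two diagonal entries have opposite signs: (-3, -4), (2, -4). Count: 2.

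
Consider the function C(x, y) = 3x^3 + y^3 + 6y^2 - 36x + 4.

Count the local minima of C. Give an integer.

C separates as a function of x plus a function of y, so ∇C=0 decouples.
∂C/∂x = 9(x - 2)(x + 2) = 0 at x ∈ {-2, 2}; ∂C/∂y = 3y(y + 4) = 0 at y ∈ {-4, 0}.
The Hessian is diagonal: diag(C_xx, C_yy). Second derivatives: C_xx(-2)=-36, C_xx(2)=36; C_yy(-4)=-12, C_yy(0)=12.
Local minima occur where both diagonal entries positive: (2, 0). Count: 1.

1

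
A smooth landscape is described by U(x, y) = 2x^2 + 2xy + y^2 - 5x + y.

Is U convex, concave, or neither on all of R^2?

convex

U is quadratic, so its Hessian is the constant matrix H = [[4, 2], [2, 2]].
det(H) = 4, tr(H) = 6.
det(H) > 0 and tr(H) > 0, so H is positive definite everywhere: convex.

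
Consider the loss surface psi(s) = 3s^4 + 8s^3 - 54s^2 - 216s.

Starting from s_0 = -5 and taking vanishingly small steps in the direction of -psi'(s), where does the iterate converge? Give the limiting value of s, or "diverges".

psi'(s) = 12(s - 3)(s + 2)(s + 3), so psi'(-5) = -576.
Gradient descent moves in the -psi' direction, i.e. s is increasing.
The nearest critical point in that direction is s = -3, where psi'' = 72 > 0 (a local minimum). The iterate converges there.

-3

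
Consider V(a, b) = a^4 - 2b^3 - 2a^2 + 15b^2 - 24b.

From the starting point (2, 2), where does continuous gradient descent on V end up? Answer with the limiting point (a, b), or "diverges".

(1, 1)

V is separable, so gradient descent decouples: a follows -∂V/∂a, b follows -∂V/∂b.
∂V/∂a = 4a(a - 1)(a + 1); at a=2 this is 24, so a decreases.
∂V/∂b = -6(b - 4)(b - 1); at b=2 this is 12, so b decreases.
a converges to its nearest critical value 1 (a local min of the a-part); b converges to 1. The iterate converges to (1, 1).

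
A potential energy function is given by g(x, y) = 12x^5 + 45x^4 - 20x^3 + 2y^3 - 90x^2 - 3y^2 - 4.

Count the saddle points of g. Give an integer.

4

g separates as a function of x plus a function of y, so ∇g=0 decouples.
∂g/∂x = 60x(x - 1)(x + 1)(x + 3) = 0 at x ∈ {-3, -1, 0, 1}; ∂g/∂y = 6y(y - 1) = 0 at y ∈ {0, 1}.
The Hessian is diagonal: diag(g_xx, g_yy). Second derivatives: g_xx(-3)=-1440, g_xx(-1)=240, g_xx(0)=-180, g_xx(1)=480; g_yy(0)=-6, g_yy(1)=6.
Saddle points occur where the two diagonal entries have opposite signs: (-3, 1), (-1, 0), (0, 1), (1, 0). Count: 4.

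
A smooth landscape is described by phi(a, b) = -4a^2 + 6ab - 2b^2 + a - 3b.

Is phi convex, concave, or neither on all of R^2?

phi is quadratic, so its Hessian is the constant matrix H = [[-8, 6], [6, -4]].
det(H) = -4, tr(H) = -12.
det(H) < 0, so H is indefinite: neither convex nor concave.

neither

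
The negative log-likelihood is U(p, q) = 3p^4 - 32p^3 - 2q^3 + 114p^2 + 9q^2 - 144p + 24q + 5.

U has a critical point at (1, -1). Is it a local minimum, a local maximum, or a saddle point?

The mixed partial ∂²U/∂p∂q is 0, so the Hessian at any point is diag(U_pp, U_qq) = diag(12(3p^2 - 16p + 19), 6(-2q + 3)).
At (1, -1): H = diag(72, 30).
Both eigenvalues are positive, so H is positive definite: a local minimum.

local minimum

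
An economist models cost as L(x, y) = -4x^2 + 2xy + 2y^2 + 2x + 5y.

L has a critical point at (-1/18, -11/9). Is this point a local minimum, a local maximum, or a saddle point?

The Hessian of L is constant: H = [[-8, 2], [2, 4]].
det(H) = (-8)·4 − 2² = -36.
Since det(H) < 0, H is indefinite and the critical point is a saddle point.

saddle point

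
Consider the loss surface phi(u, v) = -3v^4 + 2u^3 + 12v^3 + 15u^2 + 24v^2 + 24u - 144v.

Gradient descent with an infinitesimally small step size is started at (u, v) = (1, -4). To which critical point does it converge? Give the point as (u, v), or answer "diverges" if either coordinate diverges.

diverges

phi is separable, so gradient descent decouples: u follows -∂phi/∂u, v follows -∂phi/∂v.
∂phi/∂u = 6(u + 1)(u + 4); at u=1 this is 60, so u decreases.
∂phi/∂v = -12(v - 3)(v - 2)(v + 2); at v=-4 this is 1008, so v decreases.
The v-coordinate has no critical point in that direction and runs off to infinity.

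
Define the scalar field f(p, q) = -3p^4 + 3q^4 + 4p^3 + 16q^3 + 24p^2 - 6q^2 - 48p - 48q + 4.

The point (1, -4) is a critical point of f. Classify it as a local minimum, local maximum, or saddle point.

local minimum

The mixed partial ∂²f/∂p∂q is 0, so the Hessian at any point is diag(f_pp, f_qq) = diag(12(-3p^2 + 2p + 4), 12(3q^2 + 8q - 1)).
At (1, -4): H = diag(36, 180).
Both eigenvalues are positive, so H is positive definite: a local minimum.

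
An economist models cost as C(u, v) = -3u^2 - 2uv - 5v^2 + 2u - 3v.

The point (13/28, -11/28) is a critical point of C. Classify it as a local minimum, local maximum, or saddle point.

The Hessian of C is constant: H = [[-6, -2], [-2, -10]].
det(H) = (-6)·(-10) − (-2)² = 56.
det(H) > 0 and tr(H) = -16 < 0, so H is negative definite and the point is a local maximum.

local maximum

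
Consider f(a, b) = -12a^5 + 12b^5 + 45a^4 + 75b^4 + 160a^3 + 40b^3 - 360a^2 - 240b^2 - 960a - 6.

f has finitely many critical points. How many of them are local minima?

4

f separates as a function of a plus a function of b, so ∇f=0 decouples.
∂f/∂a = -60(a - 4)(a - 2)(a + 1)(a + 2) = 0 at a ∈ {-2, -1, 2, 4}; ∂f/∂b = 60b(b - 1)(b + 2)(b + 4) = 0 at b ∈ {-4, -2, 0, 1}.
The Hessian is diagonal: diag(f_aa, f_bb). Second derivatives: f_aa(-2)=1440, f_aa(-1)=-900, f_aa(2)=1440, f_aa(4)=-3600; f_bb(-4)=-2400, f_bb(-2)=720, f_bb(0)=-480, f_bb(1)=900.
Local minima occur where both diagonal entries positive: (-2, -2), (-2, 1), (2, -2), (2, 1). Count: 4.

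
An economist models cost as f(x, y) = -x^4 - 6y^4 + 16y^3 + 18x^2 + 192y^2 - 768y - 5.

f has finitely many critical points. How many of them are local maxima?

4

f separates as a function of x plus a function of y, so ∇f=0 decouples.
∂f/∂x = -4x(x - 3)(x + 3) = 0 at x ∈ {-3, 0, 3}; ∂f/∂y = -24(y - 4)(y - 2)(y + 4) = 0 at y ∈ {-4, 2, 4}.
The Hessian is diagonal: diag(f_xx, f_yy). Second derivatives: f_xx(-3)=-72, f_xx(0)=36, f_xx(3)=-72; f_yy(-4)=-1152, f_yy(2)=288, f_yy(4)=-384.
Local maxima occur where both diagonal entries negative: (-3, -4), (-3, 4), (3, -4), (3, 4). Count: 4.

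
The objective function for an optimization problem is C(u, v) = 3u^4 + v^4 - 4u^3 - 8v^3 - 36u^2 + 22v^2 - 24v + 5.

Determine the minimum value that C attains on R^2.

-193

C(u,v) separates as P(u) + Q(v) + 5, so its minimum is min P + min Q + 5.
P'(u) = 12u(u - 3)(u + 2) vanishes at u ∈ {-2, 0, 3}; Q'(v) = 4(v - 3)(v - 2)(v - 1) vanishes at v ∈ {1, 2, 3}.
Local minima of P (where P''>0): P(-2)=-64, P(3)=-189. Local minima of Q: Q(1)=-9, Q(3)=-9.
So the global minimum of C is P(3) + Q(1) + 5 = -189 − 9 + 5 = -193, attained at (3, 1).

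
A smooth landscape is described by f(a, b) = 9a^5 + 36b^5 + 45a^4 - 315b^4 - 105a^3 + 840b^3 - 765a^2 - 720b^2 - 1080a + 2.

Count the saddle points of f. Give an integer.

8

f separates as a function of a plus a function of b, so ∇f=0 decouples.
∂f/∂a = 45(a - 3)(a + 1)(a + 2)(a + 4) = 0 at a ∈ {-4, -2, -1, 3}; ∂f/∂b = 180b(b - 4)(b - 2)(b - 1) = 0 at b ∈ {0, 1, 2, 4}.
The Hessian is diagonal: diag(f_aa, f_bb). Second derivatives: f_aa(-4)=-1890, f_aa(-2)=450, f_aa(-1)=-540, f_aa(3)=6300; f_bb(0)=-1440, f_bb(1)=540, f_bb(2)=-720, f_bb(4)=4320.
Saddle points occur where the two diagonal entries have opposite signs: (-4, 1), (-4, 4), (-2, 0), (-2, 2), (-1, 1), (-1, 4), (3, 0), (3, 2). Count: 8.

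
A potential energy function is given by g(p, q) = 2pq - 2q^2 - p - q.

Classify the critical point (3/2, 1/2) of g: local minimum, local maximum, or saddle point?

saddle point

The Hessian of g is constant: H = [[0, 2], [2, -4]].
det(H) = 0·(-4) − 2² = -4.
Since det(H) < 0, H is indefinite and the critical point is a saddle point.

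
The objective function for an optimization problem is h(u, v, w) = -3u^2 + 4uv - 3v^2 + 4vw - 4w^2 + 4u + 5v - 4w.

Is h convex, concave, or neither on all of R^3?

concave

h is quadratic, so its Hessian is the constant matrix H = [[-6, 4, 0], [4, -6, 4], [0, 4, -8]].
Leading principal minors: -6, 20, -64.
Signs alternate −, +, − ⇒ H ≺ 0 ⇒ concave.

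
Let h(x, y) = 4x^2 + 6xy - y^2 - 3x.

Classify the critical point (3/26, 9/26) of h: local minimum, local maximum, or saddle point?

saddle point

The Hessian of h is constant: H = [[8, 6], [6, -2]].
det(H) = 8·(-2) − 6² = -52.
Since det(H) < 0, H is indefinite and the critical point is a saddle point.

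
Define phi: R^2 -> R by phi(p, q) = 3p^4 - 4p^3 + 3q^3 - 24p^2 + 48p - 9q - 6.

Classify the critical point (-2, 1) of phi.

The mixed partial ∂²phi/∂p∂q is 0, so the Hessian at any point is diag(phi_pp, phi_qq) = diag(12(3p^2 - 2p - 4), 18q).
At (-2, 1): H = diag(144, 18).
Both eigenvalues are positive, so H is positive definite: a local minimum.

local minimum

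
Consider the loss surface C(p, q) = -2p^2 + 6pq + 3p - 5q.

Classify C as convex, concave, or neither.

neither

C is quadratic, so its Hessian is the constant matrix H = [[-4, 6], [6, 0]].
det(H) = -36, tr(H) = -4.
det(H) < 0, so H is indefinite: neither convex nor concave.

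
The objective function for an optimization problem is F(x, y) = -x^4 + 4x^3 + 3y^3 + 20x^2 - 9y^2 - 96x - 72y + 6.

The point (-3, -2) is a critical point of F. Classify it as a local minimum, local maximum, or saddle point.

The mixed partial ∂²F/∂x∂y is 0, so the Hessian at any point is diag(F_xx, F_yy) = diag(4(-3x^2 + 6x + 10), 18(y - 1)).
At (-3, -2): H = diag(-140, -54).
Both eigenvalues are negative, so H is negative definite: a local maximum.

local maximum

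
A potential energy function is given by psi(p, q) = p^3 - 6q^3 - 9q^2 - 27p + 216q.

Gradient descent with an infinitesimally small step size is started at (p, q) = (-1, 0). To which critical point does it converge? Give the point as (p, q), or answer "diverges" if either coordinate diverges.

psi is separable, so gradient descent decouples: p follows -∂psi/∂p, q follows -∂psi/∂q.
∂psi/∂p = 3(p - 3)(p + 3); at p=-1 this is -24, so p increases.
∂psi/∂q = -18(q - 3)(q + 4); at q=0 this is 216, so q decreases.
p converges to its nearest critical value 3 (a local min of the p-part); q converges to -4. The iterate converges to (3, -4).

(3, -4)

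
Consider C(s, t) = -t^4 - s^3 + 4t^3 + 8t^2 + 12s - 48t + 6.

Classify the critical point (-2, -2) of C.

saddle point

The mixed partial ∂²C/∂s∂t is 0, so the Hessian at any point is diag(C_ss, C_tt) = diag(-6s, 4(-3t^2 + 6t + 4)).
At (-2, -2): H = diag(12, -80).
The eigenvalues have opposite signs, so H is indefinite: a saddle point.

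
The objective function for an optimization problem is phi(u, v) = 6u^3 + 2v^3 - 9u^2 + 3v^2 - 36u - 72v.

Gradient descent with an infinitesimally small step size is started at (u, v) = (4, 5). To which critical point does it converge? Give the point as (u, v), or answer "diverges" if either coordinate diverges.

(2, 3)

phi is separable, so gradient descent decouples: u follows -∂phi/∂u, v follows -∂phi/∂v.
∂phi/∂u = 18(u - 2)(u + 1); at u=4 this is 180, so u decreases.
∂phi/∂v = 6(v - 3)(v + 4); at v=5 this is 108, so v decreases.
u converges to its nearest critical value 2 (a local min of the u-part); v converges to 3. The iterate converges to (2, 3).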